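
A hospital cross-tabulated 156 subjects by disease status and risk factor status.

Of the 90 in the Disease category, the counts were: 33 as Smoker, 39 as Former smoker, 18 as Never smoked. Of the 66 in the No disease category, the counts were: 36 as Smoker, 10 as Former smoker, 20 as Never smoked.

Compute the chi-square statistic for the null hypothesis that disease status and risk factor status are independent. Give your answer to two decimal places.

Row totals: 90, 66. Column totals: 69, 49, 38. Grand total N = 156.
Expected counts (row total × column total / N):
  Disease, Smoker: 90×69/156 = 39.808
  Disease, Former smoker: 90×49/156 = 28.269
  Disease, Never smoked: 90×38/156 = 21.923
  No disease, Smoker: 66×69/156 = 29.192
  No disease, Former smoker: 66×49/156 = 20.731
  No disease, Never smoked: 66×38/156 = 16.077
Contributions (O − E)²/E:
  (33 − 39.808)²/39.808 = 1.1643
  (39 − 28.269)²/28.269 = 4.0735
  (18 − 21.923)²/21.923 = 0.7020
  (36 − 29.192)²/29.192 = 1.5877
  (10 − 20.731)²/20.731 = 5.5547
  (20 − 16.077)²/16.077 = 0.9573
χ² = 1.1643 + 4.0735 + 0.7020 + 1.5877 + 5.5547 + 0.9573 = 14.04

14.04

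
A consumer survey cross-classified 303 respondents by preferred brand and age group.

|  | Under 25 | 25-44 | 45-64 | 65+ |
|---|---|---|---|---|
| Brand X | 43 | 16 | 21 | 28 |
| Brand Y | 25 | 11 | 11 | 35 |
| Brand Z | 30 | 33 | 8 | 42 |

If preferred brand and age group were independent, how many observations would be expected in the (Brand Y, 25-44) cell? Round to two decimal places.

16.24

Row total (Brand Y) = 82; column total (25-44) = 60; grand total N = 303.
Expected count = (row total × column total) / N = 82 × 60 / 303 = 16.24.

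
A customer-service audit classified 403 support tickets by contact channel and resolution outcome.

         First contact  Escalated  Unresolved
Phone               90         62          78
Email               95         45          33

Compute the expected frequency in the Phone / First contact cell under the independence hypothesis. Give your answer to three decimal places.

105.583

Row total (Phone) = 230; column total (First contact) = 185; grand total N = 403.
Expected count = (row total × column total) / N = 230 × 185 / 403 = 105.583.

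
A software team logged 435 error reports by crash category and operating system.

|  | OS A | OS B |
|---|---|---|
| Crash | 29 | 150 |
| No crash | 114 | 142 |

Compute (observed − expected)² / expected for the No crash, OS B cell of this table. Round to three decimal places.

Row total (No crash) = 256; column total (OS B) = 292; N = 435.
Expected count E = 256 × 292 / 435 = 171.8437.
Contribution = (O − E)²/E = (142 − 171.8437)² / 171.8437 = 5.183.

5.183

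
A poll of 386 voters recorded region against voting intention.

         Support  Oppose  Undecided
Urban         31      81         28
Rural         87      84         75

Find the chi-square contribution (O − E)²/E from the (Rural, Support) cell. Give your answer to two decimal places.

Row total (Rural) = 246; column total (Support) = 118; N = 386.
Expected count E = 246 × 118 / 386 = 75.202.
Contribution = (O − E)²/E = (87 − 75.202)² / 75.202 = 1.85.

1.85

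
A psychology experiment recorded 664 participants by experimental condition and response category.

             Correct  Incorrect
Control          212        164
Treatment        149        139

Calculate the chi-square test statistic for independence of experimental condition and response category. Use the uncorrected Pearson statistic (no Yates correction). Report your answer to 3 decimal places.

1.419

Row totals: 376, 288. Column totals: 361, 303. Grand total N = 664.
Expected counts (row total × column total / N):
  Control, Correct: 376×361/664 = 204.4217
  Control, Incorrect: 376×303/664 = 171.5783
  Treatment, Correct: 288×361/664 = 156.5783
  Treatment, Incorrect: 288×303/664 = 131.4217
Contributions (O − E)²/E:
  (212 − 204.4217)²/204.4217 = 0.2809
  (164 − 171.5783)²/171.5783 = 0.3347
  (149 − 156.5783)²/156.5783 = 0.3668
  (139 − 131.4217)²/131.4217 = 0.4370
χ² = 0.2809 + 0.3347 + 0.3668 + 0.4370 = 1.419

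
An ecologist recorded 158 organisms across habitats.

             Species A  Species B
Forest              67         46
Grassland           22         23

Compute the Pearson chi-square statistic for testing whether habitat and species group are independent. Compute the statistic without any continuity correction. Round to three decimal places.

1.416

Row totals: 113, 45. Column totals: 89, 69. Grand total N = 158.
Expected counts (row total × column total / N):
  Forest, Species A: 113×89/158 = 63.6519
  Forest, Species B: 113×69/158 = 49.3481
  Grassland, Species A: 45×89/158 = 25.3481
  Grassland, Species B: 45×69/158 = 19.6519
Contributions (O − E)²/E:
  (67 − 63.6519)²/63.6519 = 0.1761
  (46 − 49.3481)²/49.3481 = 0.2272
  (22 − 25.3481)²/25.3481 = 0.4422
  (23 − 19.6519)²/19.6519 = 0.5704
χ² = 0.1761 + 0.2272 + 0.4422 + 0.5704 = 1.416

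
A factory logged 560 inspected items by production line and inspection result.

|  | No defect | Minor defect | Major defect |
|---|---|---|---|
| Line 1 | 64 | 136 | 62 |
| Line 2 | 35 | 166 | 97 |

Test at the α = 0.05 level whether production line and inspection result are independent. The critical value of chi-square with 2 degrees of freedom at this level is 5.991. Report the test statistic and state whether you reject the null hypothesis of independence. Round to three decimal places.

16.935; reject H₀

Row totals: 262, 298. Column totals: 99, 302, 159. Grand total N = 560.
Expected counts (row total × column total / N):
  Line 1, No defect: 262×99/560 = 46.3179
  Line 1, Minor defect: 262×302/560 = 141.2929
  Line 1, Major defect: 262×159/560 = 74.3893
  Line 2, No defect: 298×99/560 = 52.6821
  Line 2, Minor defect: 298×302/560 = 160.7071
  Line 2, Major defect: 298×159/560 = 84.6107
Contributions (O − E)²/E:
  (64 − 46.3179)²/46.3179 = 6.7502
  (136 − 141.2929)²/141.2929 = 0.1983
  (62 − 74.3893)²/74.3893 = 2.0634
  (35 − 52.6821)²/52.6821 = 5.9348
  (166 − 160.7071)²/160.7071 = 0.1743
  (97 − 84.6107)²/84.6107 = 1.8141
χ² = 6.7502 + 0.1983 + 2.0634 + 5.9348 + 0.1743 + 1.8141 = 16.935
df = (2−1)(3−1) = 2. Since 16.935 > 5.991, reject the null hypothesis of independence at α = 0.05.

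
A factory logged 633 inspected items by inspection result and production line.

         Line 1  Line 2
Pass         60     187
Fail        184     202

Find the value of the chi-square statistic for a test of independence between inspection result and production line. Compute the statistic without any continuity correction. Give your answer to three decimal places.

Row totals: 247, 386. Column totals: 244, 389. Grand total N = 633.
Expected counts (row total × column total / N):
  Pass, Line 1: 247×244/633 = 95.2101
  Pass, Line 2: 247×389/633 = 151.7899
  Fail, Line 1: 386×244/633 = 148.7899
  Fail, Line 2: 386×389/633 = 237.2101
Contributions (O − E)²/E:
  (60 − 95.2101)²/95.2101 = 13.0212
  (187 − 151.7899)²/151.7899 = 8.1675
  (184 − 148.7899)²/148.7899 = 8.3322
  (202 − 237.2101)²/237.2101 = 5.2264
χ² = 13.0212 + 8.1675 + 8.3322 + 5.2264 = 34.747

34.747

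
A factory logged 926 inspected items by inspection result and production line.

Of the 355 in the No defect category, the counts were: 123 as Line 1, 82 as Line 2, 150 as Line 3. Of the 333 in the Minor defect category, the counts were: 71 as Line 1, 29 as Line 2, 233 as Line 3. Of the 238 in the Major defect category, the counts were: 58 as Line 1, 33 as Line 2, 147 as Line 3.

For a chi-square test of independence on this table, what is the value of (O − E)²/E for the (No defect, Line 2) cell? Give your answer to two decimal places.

Row total (No defect) = 355; column total (Line 2) = 144; N = 926.
Expected count E = 355 × 144 / 926 = 55.205.
Contribution = (O − E)²/E = (82 − 55.205)² / 55.205 = 13.01.

13.01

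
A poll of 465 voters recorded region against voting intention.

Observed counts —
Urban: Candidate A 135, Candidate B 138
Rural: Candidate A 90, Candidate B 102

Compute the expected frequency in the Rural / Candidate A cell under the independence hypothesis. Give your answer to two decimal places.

Row total (Rural) = 192; column total (Candidate A) = 225; grand total N = 465.
Expected count = (row total × column total) / N = 192 × 225 / 465 = 92.90.

92.90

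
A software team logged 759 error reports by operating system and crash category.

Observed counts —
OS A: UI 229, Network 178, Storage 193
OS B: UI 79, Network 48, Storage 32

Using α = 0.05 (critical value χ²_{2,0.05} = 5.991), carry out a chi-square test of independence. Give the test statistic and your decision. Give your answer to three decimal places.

10.269; reject H₀

Row totals: 600, 159. Column totals: 308, 226, 225. Grand total N = 759.
Expected counts (row total × column total / N):
  OS A, UI: 600×308/759 = 243.4783
  OS A, Network: 600×226/759 = 178.6561
  OS A, Storage: 600×225/759 = 177.8656
  OS B, UI: 159×308/759 = 64.5217
  OS B, Network: 159×226/759 = 47.3439
  OS B, Storage: 159×225/759 = 47.1344
Contributions (O − E)²/E:
  (229 − 243.4783)²/243.4783 = 0.8609
  (178 − 178.6561)²/178.6561 = 0.0024
  (193 − 177.8656)²/177.8656 = 1.2878
  (79 − 64.5217)²/64.5217 = 3.2488
  (48 − 47.3439)²/47.3439 = 0.0091
  (32 − 47.1344)²/47.1344 = 4.8595
χ² = 0.8609 + 0.0024 + 1.2878 + 3.2488 + 0.0091 + 4.8595 = 10.269
df = (2−1)(3−1) = 2. Since 10.269 > 5.991, reject the null hypothesis of independence at α = 0.05.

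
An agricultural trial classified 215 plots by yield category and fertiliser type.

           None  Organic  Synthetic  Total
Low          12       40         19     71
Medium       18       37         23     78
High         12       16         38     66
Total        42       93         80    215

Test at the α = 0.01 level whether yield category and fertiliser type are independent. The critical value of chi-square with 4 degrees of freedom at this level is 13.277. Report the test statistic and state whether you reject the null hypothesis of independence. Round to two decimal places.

Grand total N = 215.
Expected counts (row total × column total / N):
  Low, None: 71×42/215 = 13.8698
  Low, Organic: 71×93/215 = 30.7116
  Low, Synthetic: 71×80/215 = 26.4186
  Medium, None: 78×42/215 = 15.2372
  Medium, Organic: 78×93/215 = 33.7395
  Medium, Synthetic: 78×80/215 = 29.0233
  High, None: 66×42/215 = 12.8930
  High, Organic: 66×93/215 = 28.5488
  High, Synthetic: 66×80/215 = 24.5581
Contributions (O − E)²/E:
  (12 − 13.8698)²/13.8698 = 0.2521
  (40 − 30.7116)²/30.7116 = 2.8092
  (19 − 26.4186)²/26.4186 = 2.0832
  (18 − 15.2372)²/15.2372 = 0.5009
  (37 − 33.7395)²/33.7395 = 0.3151
  (23 − 29.0233)²/29.0233 = 1.2500
  (12 − 12.8930)²/12.8930 = 0.0619
  (16 − 28.5488)²/28.5488 = 5.5159
  (38 − 24.5581)²/24.5581 = 7.3574
χ² = 0.2521 + 2.8092 + 2.0832 + 0.5009 + 0.3151 + 1.2500 + 0.0619 + 5.5159 + 7.3574 = 20.15
df = (3−1)(3−1) = 4. Since 20.15 > 13.277, reject the null hypothesis of independence at α = 0.01.

20.15; reject H₀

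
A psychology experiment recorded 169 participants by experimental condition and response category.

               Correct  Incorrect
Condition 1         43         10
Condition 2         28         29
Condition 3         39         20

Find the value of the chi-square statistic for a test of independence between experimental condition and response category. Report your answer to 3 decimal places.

Row totals: 53, 57, 59. Column totals: 110, 59. Grand total N = 169.
Expected counts (row total × column total / N):
  Condition 1, Correct: 53×110/169 = 34.497041
  Condition 1, Incorrect: 53×59/169 = 18.502959
  Condition 2, Correct: 57×110/169 = 37.100592
  Condition 2, Incorrect: 57×59/169 = 19.899408
  Condition 3, Correct: 59×110/169 = 38.402367
  Condition 3, Incorrect: 59×59/169 = 20.597633
Contributions (O − E)²/E:
  (43 − 34.497041)²/34.497041 = 2.0958
  (10 − 18.502959)²/18.502959 = 3.9075
  (28 − 37.100592)²/37.100592 = 2.2323
  (29 − 19.899408)²/19.899408 = 4.1620
  (39 − 38.402367)²/38.402367 = 0.0093
  (20 − 20.597633)²/20.597633 = 0.0173
χ² = 2.0958 + 3.9075 + 2.2323 + 4.1620 + 0.0093 + 0.0173 = 12.424

12.424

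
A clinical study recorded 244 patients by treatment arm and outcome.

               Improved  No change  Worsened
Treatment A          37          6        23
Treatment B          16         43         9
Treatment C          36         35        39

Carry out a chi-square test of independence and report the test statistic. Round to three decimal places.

Row totals: 66, 68, 110. Column totals: 89, 84, 71. Grand total N = 244.
Expected counts (row total × column total / N):
  Treatment A, Improved: 66×89/244 = 24.07377
  Treatment A, No change: 66×84/244 = 22.72131
  Treatment A, Worsened: 66×71/244 = 19.20492
  Treatment B, Improved: 68×89/244 = 24.80328
  Treatment B, No change: 68×84/244 = 23.40984
  Treatment B, Worsened: 68×71/244 = 19.78689
  Treatment C, Improved: 110×89/244 = 40.12295
  Treatment C, No change: 110×84/244 = 37.86885
  Treatment C, Worsened: 110×71/244 = 32.00820
Contributions (O − E)²/E:
  (37 − 24.07377)²/24.07377 = 6.9406
  (6 − 22.72131)²/22.72131 = 12.3057
  (23 − 19.20492)²/19.20492 = 0.7499
  (16 − 24.80328)²/24.80328 = 3.1245
  (43 − 23.40984)²/23.40984 = 16.3937
  (9 − 19.78689)²/19.78689 = 5.8805
  (36 − 40.12295)²/40.12295 = 0.4237
  (35 − 37.86885)²/37.86885 = 0.2173
  (39 − 32.00820)²/32.00820 = 1.5273
χ² = 6.9406 + 12.3057 + 0.7499 + 3.1245 + 16.3937 + 5.8805 + 0.4237 + 0.2173 + 1.5273 = 47.563

47.563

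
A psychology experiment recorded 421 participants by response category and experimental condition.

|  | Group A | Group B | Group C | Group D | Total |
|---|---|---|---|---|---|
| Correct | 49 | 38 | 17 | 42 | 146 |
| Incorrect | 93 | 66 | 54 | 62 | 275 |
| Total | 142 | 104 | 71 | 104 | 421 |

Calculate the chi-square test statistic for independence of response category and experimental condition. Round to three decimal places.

Grand total N = 421.
Expected counts (row total × column total / N):
  Correct, Group A: 146×142/421 = 49.2447
  Correct, Group B: 146×104/421 = 36.0665
  Correct, Group C: 146×71/421 = 24.6223
  Correct, Group D: 146×104/421 = 36.0665
  Incorrect, Group A: 275×142/421 = 92.7553
  Incorrect, Group B: 275×104/421 = 67.9335
  Incorrect, Group C: 275×71/421 = 46.3777
  Incorrect, Group D: 275×104/421 = 67.9335
Contributions (O − E)²/E:
  (49 − 49.2447)²/49.2447 = 0.0012
  (38 − 36.0665)²/36.0665 = 0.1037
  (17 − 24.6223)²/24.6223 = 2.3596
  (42 − 36.0665)²/36.0665 = 0.9762
  (93 − 92.7553)²/92.7553 = 0.0006
  (66 − 67.9335)²/67.9335 = 0.0550
  (54 − 46.3777)²/46.3777 = 1.2527
  (62 − 67.9335)²/67.9335 = 0.5182
χ² = 0.0012 + 0.1037 + 2.3596 + 0.9762 + 0.0006 + 0.0550 + 1.2527 + 0.5182 = 5.267

5.267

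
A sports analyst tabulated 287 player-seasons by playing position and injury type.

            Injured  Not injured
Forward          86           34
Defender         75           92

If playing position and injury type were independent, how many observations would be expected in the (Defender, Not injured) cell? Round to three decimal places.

Row total (Defender) = 167; column total (Not injured) = 126; grand total N = 287.
Expected count = (row total × column total) / N = 167 × 126 / 287 = 73.317.

73.317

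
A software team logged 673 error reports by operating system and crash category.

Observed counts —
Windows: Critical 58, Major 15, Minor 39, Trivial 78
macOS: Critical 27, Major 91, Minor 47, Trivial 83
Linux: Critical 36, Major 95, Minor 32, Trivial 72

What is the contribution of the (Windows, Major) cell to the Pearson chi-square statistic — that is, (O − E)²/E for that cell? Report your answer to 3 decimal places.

30.711

Row total (Windows) = 190; column total (Major) = 201; N = 673.
Expected count E = 190 × 201 / 673 = 56.7459.
Contribution = (O − E)²/E = (15 − 56.7459)² / 56.7459 = 30.711.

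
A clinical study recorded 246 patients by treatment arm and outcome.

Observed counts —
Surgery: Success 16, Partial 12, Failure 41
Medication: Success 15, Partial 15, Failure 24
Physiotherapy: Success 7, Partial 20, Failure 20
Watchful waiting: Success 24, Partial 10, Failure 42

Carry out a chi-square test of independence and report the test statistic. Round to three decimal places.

Row totals: 69, 54, 47, 76. Column totals: 62, 57, 127. Grand total N = 246.
Expected counts (row total × column total / N):
  Surgery, Success: 69×62/246 = 17.3902
  Surgery, Partial: 69×57/246 = 15.9878
  Surgery, Failure: 69×127/246 = 35.6220
  Medication, Success: 54×62/246 = 13.6098
  Medication, Partial: 54×57/246 = 12.5122
  Medication, Failure: 54×127/246 = 27.8780
  Physiotherapy, Success: 47×62/246 = 11.8455
  Physiotherapy, Partial: 47×57/246 = 10.8902
  Physiotherapy, Failure: 47×127/246 = 24.2642
  Watchful waiting, Success: 76×62/246 = 19.1545
  Watchful waiting, Partial: 76×57/246 = 17.6098
  Watchful waiting, Failure: 76×127/246 = 39.2358
Contributions (O − E)²/E:
  (16 − 17.3902)²/17.3902 = 0.1111
  (12 − 15.9878)²/15.9878 = 0.9947
  (41 − 35.6220)²/35.6220 = 0.8119
  (15 − 13.6098)²/13.6098 = 0.1420
  (15 − 12.5122)²/12.5122 = 0.4946
  (24 − 27.8780)²/27.8780 = 0.5395
  (7 − 11.8455)²/11.8455 = 1.9821
  (20 − 10.8902)²/10.8902 = 7.6205
  (20 − 24.2642)²/24.2642 = 0.7494
  (24 − 19.1545)²/19.1545 = 1.2258
  (10 − 17.6098)²/17.6098 = 3.2885
  (42 − 39.2358)²/39.2358 = 0.1947
χ² = 0.1111 + 0.9947 + 0.8119 + 0.1420 + 0.4946 + 0.5395 + 1.9821 + 7.6205 + 0.7494 + 1.2258 + 3.2885 + 0.1947 = 18.155

18.155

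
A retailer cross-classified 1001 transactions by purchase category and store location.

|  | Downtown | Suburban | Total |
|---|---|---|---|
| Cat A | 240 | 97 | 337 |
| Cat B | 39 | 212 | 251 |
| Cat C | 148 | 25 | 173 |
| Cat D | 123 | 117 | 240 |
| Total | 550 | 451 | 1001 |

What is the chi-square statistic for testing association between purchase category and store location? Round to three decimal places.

Grand total N = 1001.
Expected counts (row total × column total / N):
  Cat A, Downtown: 337×550/1001 = 185.1648
  Cat A, Suburban: 337×451/1001 = 151.8352
  Cat B, Downtown: 251×550/1001 = 137.9121
  Cat B, Suburban: 251×451/1001 = 113.0879
  Cat C, Downtown: 173×550/1001 = 95.0549
  Cat C, Suburban: 173×451/1001 = 77.9451
  Cat D, Downtown: 240×550/1001 = 131.8681
  Cat D, Suburban: 240×451/1001 = 108.1319
Contributions (O − E)²/E:
  (240 − 185.1648)²/185.1648 = 16.2390
  (97 − 151.8352)²/151.8352 = 19.8037
  (39 − 137.9121)²/137.9121 = 70.9409
  (212 − 113.0879)²/113.0879 = 86.5133
  (148 − 95.0549)²/95.0549 = 29.4902
  (25 − 77.9451)²/77.9451 = 35.9636
  (123 − 131.8681)²/131.8681 = 0.5964
  (117 − 108.1319)²/108.1319 = 0.7273
χ² = 16.2390 + 19.8037 + 70.9409 + 86.5133 + 29.4902 + 35.9636 + 0.5964 + 0.7273 = 260.274

260.274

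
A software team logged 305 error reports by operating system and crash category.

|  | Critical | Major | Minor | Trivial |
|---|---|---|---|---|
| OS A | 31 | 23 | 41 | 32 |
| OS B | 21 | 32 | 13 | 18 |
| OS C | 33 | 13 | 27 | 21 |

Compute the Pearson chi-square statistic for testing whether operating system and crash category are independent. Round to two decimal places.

21.96

Row totals: 127, 84, 94. Column totals: 85, 68, 81, 71. Grand total N = 305.
Expected counts (row total × column total / N):
  OS A, Critical: 127×85/305 = 35.393
  OS A, Major: 127×68/305 = 28.315
  OS A, Minor: 127×81/305 = 33.728
  OS A, Trivial: 127×71/305 = 29.564
  OS B, Critical: 84×85/305 = 23.410
  OS B, Major: 84×68/305 = 18.728
  OS B, Minor: 84×81/305 = 22.308
  OS B, Trivial: 84×71/305 = 19.554
  OS C, Critical: 94×85/305 = 26.197
  OS C, Major: 94×68/305 = 20.957
  OS C, Minor: 94×81/305 = 24.964
  OS C, Trivial: 94×71/305 = 21.882
Contributions (O − E)²/E:
  (31 − 35.393)²/35.393 = 0.5453
  (23 − 28.315)²/28.315 = 0.9977
  (41 − 33.728)²/33.728 = 1.5679
  (32 − 29.564)²/29.564 = 0.2007
  (21 − 23.410)²/23.410 = 0.2481
  (32 − 18.728)²/18.728 = 9.4055
  (13 − 22.308)²/22.308 = 3.8838
  (18 − 19.554)²/19.554 = 0.1235
  (33 − 26.197)²/26.197 = 1.7666
  (13 − 20.957)²/20.957 = 3.0211
  (27 − 24.964)²/24.964 = 0.1661
  (21 − 21.882)²/21.882 = 0.0356
χ² = 0.5453 + 0.9977 + 1.5679 + 0.2007 + 0.2481 + 9.4055 + 3.8838 + 0.1235 + 1.7666 + 3.0211 + 0.1661 + 0.0356 = 21.96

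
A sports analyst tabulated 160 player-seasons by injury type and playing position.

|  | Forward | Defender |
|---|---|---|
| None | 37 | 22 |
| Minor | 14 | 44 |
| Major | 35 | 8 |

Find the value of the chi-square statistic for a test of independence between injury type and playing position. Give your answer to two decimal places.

Row totals: 59, 58, 43. Column totals: 86, 74. Grand total N = 160.
Expected counts (row total × column total / N):
  None, Forward: 59×86/160 = 31.712
  None, Defender: 59×74/160 = 27.288
  Minor, Forward: 58×86/160 = 31.175
  Minor, Defender: 58×74/160 = 26.825
  Major, Forward: 43×86/160 = 23.113
  Major, Defender: 43×74/160 = 19.887
Contributions (O − E)²/E:
  (37 − 31.712)²/31.712 = 0.8818
  (22 − 27.288)²/27.288 = 1.0247
  (14 − 31.175)²/31.175 = 9.4621
  (44 − 26.825)²/26.825 = 10.9965
  (35 − 23.113)²/23.113 = 6.1135
  (8 − 19.887)²/19.887 = 7.1052
χ² = 0.8818 + 1.0247 + 9.4621 + 10.9965 + 6.1135 + 7.1052 = 35.58

35.58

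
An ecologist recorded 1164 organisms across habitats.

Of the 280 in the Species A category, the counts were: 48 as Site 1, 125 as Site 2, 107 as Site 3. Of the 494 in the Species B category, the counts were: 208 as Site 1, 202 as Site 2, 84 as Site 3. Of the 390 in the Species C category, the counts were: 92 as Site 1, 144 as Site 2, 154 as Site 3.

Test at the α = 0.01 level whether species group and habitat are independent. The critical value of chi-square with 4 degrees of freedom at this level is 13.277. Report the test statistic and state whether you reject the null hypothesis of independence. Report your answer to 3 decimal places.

Row totals: 280, 494, 390. Column totals: 348, 471, 345. Grand total N = 1164.
Expected counts (row total × column total / N):
  Species A, Site 1: 280×348/1164 = 83.7113
  Species A, Site 2: 280×471/1164 = 113.2990
  Species A, Site 3: 280×345/1164 = 82.9897
  Species B, Site 1: 494×348/1164 = 147.6907
  Species B, Site 2: 494×471/1164 = 199.8918
  Species B, Site 3: 494×345/1164 = 146.4175
  Species C, Site 1: 390×348/1164 = 116.5979
  Species C, Site 2: 390×471/1164 = 157.8093
  Species C, Site 3: 390×345/1164 = 115.5928
Contributions (O − E)²/E:
  (48 − 83.7113)²/83.7113 = 15.2345
  (125 − 113.2990)²/113.2990 = 1.2084
  (107 − 82.9897)²/82.9897 = 6.9466
  (208 − 147.6907)²/147.6907 = 24.6272
  (202 − 199.8918)²/199.8918 = 0.0222
  (84 − 146.4175)²/146.4175 = 26.6085
  (92 − 116.5979)²/116.5979 = 5.1893
  (144 − 157.8093)²/157.8093 = 1.2084
  (154 − 115.5928)²/115.5928 = 12.7613
χ² = 15.2345 + 1.2084 + 6.9466 + 24.6272 + 0.0222 + 26.6085 + 5.1893 + 1.2084 + 12.7613 = 93.806
df = (3−1)(3−1) = 4. Since 93.806 > 13.277, reject the null hypothesis of independence at α = 0.01.

93.806; reject H₀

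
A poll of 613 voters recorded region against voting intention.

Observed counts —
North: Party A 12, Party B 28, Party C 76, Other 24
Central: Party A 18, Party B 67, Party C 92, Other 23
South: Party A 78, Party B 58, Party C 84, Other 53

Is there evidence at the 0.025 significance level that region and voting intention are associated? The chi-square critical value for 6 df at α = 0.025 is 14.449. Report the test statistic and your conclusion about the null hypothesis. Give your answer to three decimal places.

Row totals: 140, 200, 273. Column totals: 108, 153, 252, 100. Grand total N = 613.
Expected counts (row total × column total / N):
  North, Party A: 140×108/613 = 24.6656
  North, Party B: 140×153/613 = 34.9429
  North, Party C: 140×252/613 = 57.5530
  North, Other: 140×100/613 = 22.8385
  Central, Party A: 200×108/613 = 35.2365
  Central, Party B: 200×153/613 = 49.9184
  Central, Party C: 200×252/613 = 82.2186
  Central, Other: 200×100/613 = 32.6264
  South, Party A: 273×108/613 = 48.0979
  South, Party B: 273×153/613 = 68.1387
  South, Party C: 273×252/613 = 112.2284
  South, Other: 273×100/613 = 44.5351
Contributions (O − E)²/E:
  (12 − 24.6656)²/24.6656 = 6.5037
  (28 − 34.9429)²/34.9429 = 1.3795
  (76 − 57.5530)²/57.5530 = 5.9127
  (24 − 22.8385)²/22.8385 = 0.0591
  (18 − 35.2365)²/35.2365 = 8.4315
  (67 − 49.9184)²/49.9184 = 5.8452
  (92 − 82.2186)²/82.2186 = 1.1637
  (23 − 32.6264)²/32.6264 = 2.8403
  (78 − 48.0979)²/48.0979 = 18.5899
  (58 − 68.1387)²/68.1387 = 1.5086
  (84 − 112.2284)²/112.2284 = 7.1002
  (53 − 44.5351)²/44.5351 = 1.6089
χ² = 6.5037 + 1.3795 + 5.9127 + 0.0591 + 8.4315 + 5.8452 + 1.1637 + 2.8403 + 18.5899 + 1.5086 + 7.1002 + 1.6089 = 60.943
df = (3−1)(4−1) = 6. Since 60.943 > 14.449, reject the null hypothesis of independence at α = 0.025.

60.943; reject H₀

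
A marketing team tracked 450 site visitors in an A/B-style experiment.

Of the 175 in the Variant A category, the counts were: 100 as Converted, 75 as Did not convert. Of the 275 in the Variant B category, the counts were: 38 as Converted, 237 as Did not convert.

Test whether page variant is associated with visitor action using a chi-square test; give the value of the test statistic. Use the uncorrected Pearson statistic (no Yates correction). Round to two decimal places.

Row totals: 175, 275. Column totals: 138, 312. Grand total N = 450.
Expected counts (row total × column total / N):
  Variant A, Converted: 175×138/450 = 53.667
  Variant A, Did not convert: 175×312/450 = 121.333
  Variant B, Converted: 275×138/450 = 84.333
  Variant B, Did not convert: 275×312/450 = 190.667
Contributions (O − E)²/E:
  (100 − 53.667)²/53.667 = 40.0012
  (75 − 121.333)²/121.333 = 17.6930
  (38 − 84.333)²/84.333 = 25.4556
  (237 − 190.667)²/190.667 = 11.2591
χ² = 40.0012 + 17.6930 + 25.4556 + 11.2591 = 94.41

94.41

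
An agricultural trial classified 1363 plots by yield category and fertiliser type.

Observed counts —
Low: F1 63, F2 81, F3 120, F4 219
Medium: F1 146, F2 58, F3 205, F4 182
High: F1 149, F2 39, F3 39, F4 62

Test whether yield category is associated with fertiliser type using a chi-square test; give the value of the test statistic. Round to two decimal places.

Row totals: 483, 591, 289. Column totals: 358, 178, 364, 463. Grand total N = 1363.
Expected counts (row total × column total / N):
  Low, F1: 483×358/1363 = 126.863
  Low, F2: 483×178/1363 = 63.077
  Low, F3: 483×364/1363 = 128.989
  Low, F4: 483×463/1363 = 164.071
  Medium, F1: 591×358/1363 = 155.230
  Medium, F2: 591×178/1363 = 77.181
  Medium, F3: 591×364/1363 = 157.831
  Medium, F4: 591×463/1363 = 200.758
  High, F1: 289×358/1363 = 75.908
  High, F2: 289×178/1363 = 37.742
  High, F3: 289×364/1363 = 77.180
  High, F4: 289×463/1363 = 98.171
Contributions (O − E)²/E:
  (63 − 126.863)²/126.863 = 32.1487
  (81 − 63.077)²/63.077 = 5.0927
  (120 − 128.989)²/128.989 = 0.6264
  (219 − 164.071)²/164.071 = 18.3896
  (146 − 155.230)²/155.230 = 0.5488
  (58 − 77.181)²/77.181 = 4.7669
  (205 − 157.831)²/157.831 = 14.0968
  (182 − 200.758)²/200.758 = 1.7527
  (149 − 75.908)²/75.908 = 70.3805
  (39 − 37.742)²/37.742 = 0.0419
  (39 − 77.180)²/77.180 = 18.8872
  (62 − 98.171)²/98.171 = 13.3272
χ² = 32.1487 + 5.0927 + 0.6264 + 18.3896 + 0.5488 + 4.7669 + 14.0968 + 1.7527 + 70.3805 + 0.0419 + 18.8872 + 13.3272 = 180.06

180.06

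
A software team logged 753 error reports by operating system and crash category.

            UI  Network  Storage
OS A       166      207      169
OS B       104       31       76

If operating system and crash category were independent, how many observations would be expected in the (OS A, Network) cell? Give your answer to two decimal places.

171.31

Row total (OS A) = 542; column total (Network) = 238; grand total N = 753.
Expected count = (row total × column total) / N = 542 × 238 / 753 = 171.31.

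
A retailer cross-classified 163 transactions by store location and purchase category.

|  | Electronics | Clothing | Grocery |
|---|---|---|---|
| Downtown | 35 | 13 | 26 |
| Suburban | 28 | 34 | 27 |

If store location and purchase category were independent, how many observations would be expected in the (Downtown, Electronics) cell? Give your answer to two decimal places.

Row total (Downtown) = 74; column total (Electronics) = 63; grand total N = 163.
Expected count = (row total × column total) / N = 74 × 63 / 163 = 28.60.

28.60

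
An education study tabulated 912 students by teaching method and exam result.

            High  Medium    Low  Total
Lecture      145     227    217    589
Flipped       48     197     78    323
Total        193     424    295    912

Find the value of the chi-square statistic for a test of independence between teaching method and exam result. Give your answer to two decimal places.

42.39

Grand total N = 912.
Expected counts (row total × column total / N):
  Lecture, High: 589×193/912 = 124.646
  Lecture, Medium: 589×424/912 = 273.833
  Lecture, Low: 589×295/912 = 190.521
  Flipped, High: 323×193/912 = 68.354
  Flipped, Medium: 323×424/912 = 150.167
  Flipped, Low: 323×295/912 = 104.479
Contributions (O − E)²/E:
  (145 − 124.646)²/124.646 = 3.3237
  (227 − 273.833)²/273.833 = 8.0097
  (217 − 190.521)²/190.521 = 3.6801
  (48 − 68.354)²/68.354 = 6.0609
  (197 − 150.167)²/150.167 = 14.6059
  (78 − 104.479)²/104.479 = 6.7108
χ² = 3.3237 + 8.0097 + 3.6801 + 6.0609 + 14.6059 + 6.7108 = 42.39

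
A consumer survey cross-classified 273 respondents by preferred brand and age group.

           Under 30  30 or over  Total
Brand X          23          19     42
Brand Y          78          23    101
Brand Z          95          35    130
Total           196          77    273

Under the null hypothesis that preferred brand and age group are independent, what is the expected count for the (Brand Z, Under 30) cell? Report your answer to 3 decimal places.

Row total (Brand Z) = 130; column total (Under 30) = 196; grand total N = 273.
Expected count = (row total × column total) / N = 130 × 196 / 273 = 93.333.

93.333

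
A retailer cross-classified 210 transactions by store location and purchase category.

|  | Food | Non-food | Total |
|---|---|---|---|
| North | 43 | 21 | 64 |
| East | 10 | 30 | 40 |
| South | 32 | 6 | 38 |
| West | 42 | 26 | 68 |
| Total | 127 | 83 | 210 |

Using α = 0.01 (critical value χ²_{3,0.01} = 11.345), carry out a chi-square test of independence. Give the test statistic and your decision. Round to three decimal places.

31.270; reject H₀

Grand total N = 210.
Expected counts (row total × column total / N):
  North, Food: 64×127/210 = 38.704762
  North, Non-food: 64×83/210 = 25.295238
  East, Food: 40×127/210 = 24.190476
  East, Non-food: 40×83/210 = 15.809524
  South, Food: 38×127/210 = 22.980952
  South, Non-food: 38×83/210 = 15.019048
  West, Food: 68×127/210 = 41.123810
  West, Non-food: 68×83/210 = 26.876190
Contributions (O − E)²/E:
  (43 − 38.704762)²/38.704762 = 0.4767
  (21 − 25.295238)²/25.295238 = 0.7293
  (10 − 24.190476)²/24.190476 = 8.3243
  (30 − 15.809524)²/15.809524 = 12.7372
  (32 − 22.980952)²/22.980952 = 3.5396
  (6 − 15.019048)²/15.019048 = 5.4160
  (42 − 41.123810)²/41.123810 = 0.0187
  (26 − 26.876190)²/26.876190 = 0.0286
χ² = 0.4767 + 0.7293 + 8.3243 + 12.7372 + 3.5396 + 5.4160 + 0.0187 + 0.0286 = 31.270
df = (4−1)(2−1) = 3. Since 31.270 > 11.345, reject the null hypothesis of independence at α = 0.01.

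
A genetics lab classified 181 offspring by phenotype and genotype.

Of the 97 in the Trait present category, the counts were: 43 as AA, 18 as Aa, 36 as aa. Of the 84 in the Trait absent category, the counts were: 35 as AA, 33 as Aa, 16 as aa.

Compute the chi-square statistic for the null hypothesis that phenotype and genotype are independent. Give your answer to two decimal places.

Row totals: 97, 84. Column totals: 78, 51, 52. Grand total N = 181.
Expected counts (row total × column total / N):
  Trait present, AA: 97×78/181 = 41.801
  Trait present, Aa: 97×51/181 = 27.331
  Trait present, aa: 97×52/181 = 27.867
  Trait absent, AA: 84×78/181 = 36.199
  Trait absent, Aa: 84×51/181 = 23.669
  Trait absent, aa: 84×52/181 = 24.133
Contributions (O − E)²/E:
  (43 − 41.801)²/41.801 = 0.0344
  (18 − 27.331)²/27.331 = 3.1857
  (36 − 27.867)²/27.867 = 2.3736
  (35 − 36.199)²/36.199 = 0.0397
  (33 − 23.669)²/23.669 = 3.6785
  (16 − 24.133)²/24.133 = 2.7409
χ² = 0.0344 + 3.1857 + 2.3736 + 0.0397 + 3.6785 + 2.7409 = 12.05

12.05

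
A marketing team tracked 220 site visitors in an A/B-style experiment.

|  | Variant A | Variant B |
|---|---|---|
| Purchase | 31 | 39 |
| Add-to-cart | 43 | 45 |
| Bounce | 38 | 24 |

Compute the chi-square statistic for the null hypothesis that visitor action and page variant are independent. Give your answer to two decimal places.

4.05

Row totals: 70, 88, 62. Column totals: 112, 108. Grand total N = 220.
Expected counts (row total × column total / N):
  Purchase, Variant A: 70×112/220 = 35.636
  Purchase, Variant B: 70×108/220 = 34.364
  Add-to-cart, Variant A: 88×112/220 = 44.800
  Add-to-cart, Variant B: 88×108/220 = 43.200
  Bounce, Variant A: 62×112/220 = 31.564
  Bounce, Variant B: 62×108/220 = 30.436
Contributions (O − E)²/E:
  (31 − 35.636)²/35.636 = 0.6031
  (39 − 34.364)²/34.364 = 0.6254
  (43 − 44.800)²/44.800 = 0.0723
  (45 − 43.200)²/43.200 = 0.0750
  (38 − 31.564)²/31.564 = 1.3123
  (24 − 30.436)²/30.436 = 1.3610
χ² = 0.6031 + 0.6254 + 0.0723 + 0.0750 + 1.3123 + 1.3610 = 4.05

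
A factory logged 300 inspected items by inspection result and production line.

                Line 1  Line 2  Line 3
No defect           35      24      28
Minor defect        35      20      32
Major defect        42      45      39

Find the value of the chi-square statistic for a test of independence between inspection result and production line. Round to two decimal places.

4.47

Row totals: 87, 87, 126. Column totals: 112, 89, 99. Grand total N = 300.
Expected counts (row total × column total / N):
  No defect, Line 1: 87×112/300 = 32.480
  No defect, Line 2: 87×89/300 = 25.810
  No defect, Line 3: 87×99/300 = 28.710
  Minor defect, Line 1: 87×112/300 = 32.480
  Minor defect, Line 2: 87×89/300 = 25.810
  Minor defect, Line 3: 87×99/300 = 28.710
  Major defect, Line 1: 126×112/300 = 47.040
  Major defect, Line 2: 126×89/300 = 37.380
  Major defect, Line 3: 126×99/300 = 41.580
Contributions (O − E)²/E:
  (35 − 32.480)²/32.480 = 0.1955
  (24 − 25.810)²/25.810 = 0.1269
  (28 − 28.710)²/28.710 = 0.0176
  (35 − 32.480)²/32.480 = 0.1955
  (20 − 25.810)²/25.810 = 1.3079
  (32 − 28.710)²/28.710 = 0.3770
  (42 − 47.040)²/47.040 = 0.5400
  (45 − 37.380)²/37.380 = 1.5534
  (39 − 41.580)²/41.580 = 0.1601
χ² = 0.1955 + 0.1269 + 0.0176 + 0.1955 + 1.3079 + 0.3770 + 0.5400 + 1.5534 + 0.1601 = 4.47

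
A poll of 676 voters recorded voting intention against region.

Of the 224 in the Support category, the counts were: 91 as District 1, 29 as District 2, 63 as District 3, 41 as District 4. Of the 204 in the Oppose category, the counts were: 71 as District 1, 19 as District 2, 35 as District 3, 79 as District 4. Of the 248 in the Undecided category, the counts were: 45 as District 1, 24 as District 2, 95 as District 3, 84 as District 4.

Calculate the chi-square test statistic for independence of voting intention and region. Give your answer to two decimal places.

56.85

Row totals: 224, 204, 248. Column totals: 207, 72, 193, 204. Grand total N = 676.
Expected counts (row total × column total / N):
  Support, District 1: 224×207/676 = 68.592
  Support, District 2: 224×72/676 = 23.858
  Support, District 3: 224×193/676 = 63.953
  Support, District 4: 224×204/676 = 67.598
  Oppose, District 1: 204×207/676 = 62.467
  Oppose, District 2: 204×72/676 = 21.728
  Oppose, District 3: 204×193/676 = 58.243
  Oppose, District 4: 204×204/676 = 61.562
  Undecided, District 1: 248×207/676 = 75.941
  Undecided, District 2: 248×72/676 = 26.414
  Undecided, District 3: 248×193/676 = 70.805
  Undecided, District 4: 248×204/676 = 74.840
Contributions (O − E)²/E:
  (91 − 68.592)²/68.592 = 7.3204
  (29 − 23.858)²/23.858 = 1.1082
  (63 − 63.953)²/63.953 = 0.0142
  (41 − 67.598)²/67.598 = 10.4656
  (71 − 62.467)²/62.467 = 1.1656
  (19 − 21.728)²/21.728 = 0.3425
  (35 − 58.243)²/58.243 = 9.2756
  (79 − 61.562)²/61.562 = 4.9395
  (45 − 75.941)²/75.941 = 12.6064
  (24 − 26.414)²/26.414 = 0.2206
  (95 − 70.805)²/70.805 = 8.2677
  (84 − 74.840)²/74.840 = 1.1211
χ² = 7.3204 + 1.1082 + 0.0142 + 10.4656 + 1.1656 + 0.3425 + 9.2756 + 4.9395 + 12.6064 + 0.2206 + 8.2677 + 1.1211 = 56.85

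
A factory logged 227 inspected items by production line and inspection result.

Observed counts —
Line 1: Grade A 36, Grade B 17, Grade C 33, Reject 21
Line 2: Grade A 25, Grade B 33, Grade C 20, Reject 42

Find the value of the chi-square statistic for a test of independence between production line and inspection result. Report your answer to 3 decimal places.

Row totals: 107, 120. Column totals: 61, 50, 53, 63. Grand total N = 227.
Expected counts (row total × column total / N):
  Line 1, Grade A: 107×61/227 = 28.75330
  Line 1, Grade B: 107×50/227 = 23.56828
  Line 1, Grade C: 107×53/227 = 24.98238
  Line 1, Reject: 107×63/227 = 29.69604
  Line 2, Grade A: 120×61/227 = 32.24670
  Line 2, Grade B: 120×50/227 = 26.43172
  Line 2, Grade C: 120×53/227 = 28.01762
  Line 2, Reject: 120×63/227 = 33.30396
Contributions (O − E)²/E:
  (36 − 28.75330)²/28.75330 = 1.8264
  (17 − 23.56828)²/23.56828 = 1.8305
  (33 − 24.98238)²/24.98238 = 2.5731
  (21 − 29.69604)²/29.69604 = 2.5465
  (25 − 32.24670)²/32.24670 = 1.6285
  (33 − 26.43172)²/26.43172 = 1.6322
  (20 − 28.01762)²/28.01762 = 2.2944
  (42 − 33.30396)²/33.30396 = 2.2706
χ² = 1.8264 + 1.8305 + 2.5731 + 2.5465 + 1.6285 + 1.6322 + 2.2944 + 2.2706 = 16.602

16.602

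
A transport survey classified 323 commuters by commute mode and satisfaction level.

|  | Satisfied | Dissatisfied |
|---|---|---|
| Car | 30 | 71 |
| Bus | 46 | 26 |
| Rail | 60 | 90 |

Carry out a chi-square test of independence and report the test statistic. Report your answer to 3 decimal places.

Row totals: 101, 72, 150. Column totals: 136, 187. Grand total N = 323.
Expected counts (row total × column total / N):
  Car, Satisfied: 101×136/323 = 42.5263
  Car, Dissatisfied: 101×187/323 = 58.4737
  Bus, Satisfied: 72×136/323 = 30.3158
  Bus, Dissatisfied: 72×187/323 = 41.6842
  Rail, Satisfied: 150×136/323 = 63.1579
  Rail, Dissatisfied: 150×187/323 = 86.8421
Contributions (O − E)²/E:
  (30 − 42.5263)²/42.5263 = 3.6897
  (71 − 58.4737)²/58.4737 = 2.6834
  (46 − 30.3158)²/30.3158 = 8.1144
  (26 − 41.6842)²/41.6842 = 5.9014
  (60 − 63.1579)²/63.1579 = 0.1579
  (90 − 86.8421)²/86.8421 = 0.1148
χ² = 3.6897 + 2.6834 + 8.1144 + 5.9014 + 0.1579 + 0.1148 = 20.662

20.662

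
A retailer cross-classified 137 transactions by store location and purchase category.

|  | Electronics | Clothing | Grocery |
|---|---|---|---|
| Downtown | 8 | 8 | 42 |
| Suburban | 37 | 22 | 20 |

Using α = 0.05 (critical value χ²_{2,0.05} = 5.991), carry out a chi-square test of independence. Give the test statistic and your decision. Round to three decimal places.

30.527; reject H₀

Row totals: 58, 79. Column totals: 45, 30, 62. Grand total N = 137.
Expected counts (row total × column total / N):
  Downtown, Electronics: 58×45/137 = 19.0511
  Downtown, Clothing: 58×30/137 = 12.7007
  Downtown, Grocery: 58×62/137 = 26.2482
  Suburban, Electronics: 79×45/137 = 25.9489
  Suburban, Clothing: 79×30/137 = 17.2993
  Suburban, Grocery: 79×62/137 = 35.7518
Contributions (O − E)²/E:
  (8 − 19.0511)²/19.0511 = 6.4105
  (8 − 12.7007)²/12.7007 = 1.7398
  (42 − 26.2482)²/26.2482 = 9.4528
  (37 − 25.9489)²/25.9489 = 4.7064
  (22 − 17.2993)²/17.2993 = 1.2773
  (20 − 35.7518)²/35.7518 = 6.9400
χ² = 6.4105 + 1.7398 + 9.4528 + 4.7064 + 1.2773 + 6.9400 = 30.527
df = (2−1)(3−1) = 2. Since 30.527 > 5.991, reject the null hypothesis of independence at α = 0.05.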